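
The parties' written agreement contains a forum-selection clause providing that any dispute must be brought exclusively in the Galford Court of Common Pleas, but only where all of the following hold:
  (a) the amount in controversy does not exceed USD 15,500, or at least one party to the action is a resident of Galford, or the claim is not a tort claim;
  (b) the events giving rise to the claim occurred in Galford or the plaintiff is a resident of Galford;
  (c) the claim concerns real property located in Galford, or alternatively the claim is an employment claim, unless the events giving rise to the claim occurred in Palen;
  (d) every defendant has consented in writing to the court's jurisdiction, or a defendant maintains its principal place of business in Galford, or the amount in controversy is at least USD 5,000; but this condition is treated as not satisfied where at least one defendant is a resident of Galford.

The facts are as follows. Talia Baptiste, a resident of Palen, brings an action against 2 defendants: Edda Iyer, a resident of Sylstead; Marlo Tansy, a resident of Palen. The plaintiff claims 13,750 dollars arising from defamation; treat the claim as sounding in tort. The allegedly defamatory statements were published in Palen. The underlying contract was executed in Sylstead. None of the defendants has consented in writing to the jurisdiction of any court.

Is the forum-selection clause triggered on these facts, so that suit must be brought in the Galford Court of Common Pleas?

No

The Galford Court of Common Pleas:
  (a) The amount in controversy is 13,750 dollars, within the 15,500 dollars ceiling — that alternative is enough. Condition met.
  (b) The operative events occurred in Palen, not Galford; the plaintiff resides in Palen, not Galford — none of the alternatives is met. Not satisfied.
  (c) The claim does not concern real property; the claim is a tort claim, not an employment claim — every alternative fails. The proviso rescues it, though: the operative events occurred in Palen. Satisfied.
  (d) The amount in controversy is USD 13,750, which meets the 5,000 dollars floor, so one alternative holds. And the carve-out is inapplicable — no defendant resides in Galford (they reside in Sylstead, Palen). Met.
  → Forum clause is not triggered.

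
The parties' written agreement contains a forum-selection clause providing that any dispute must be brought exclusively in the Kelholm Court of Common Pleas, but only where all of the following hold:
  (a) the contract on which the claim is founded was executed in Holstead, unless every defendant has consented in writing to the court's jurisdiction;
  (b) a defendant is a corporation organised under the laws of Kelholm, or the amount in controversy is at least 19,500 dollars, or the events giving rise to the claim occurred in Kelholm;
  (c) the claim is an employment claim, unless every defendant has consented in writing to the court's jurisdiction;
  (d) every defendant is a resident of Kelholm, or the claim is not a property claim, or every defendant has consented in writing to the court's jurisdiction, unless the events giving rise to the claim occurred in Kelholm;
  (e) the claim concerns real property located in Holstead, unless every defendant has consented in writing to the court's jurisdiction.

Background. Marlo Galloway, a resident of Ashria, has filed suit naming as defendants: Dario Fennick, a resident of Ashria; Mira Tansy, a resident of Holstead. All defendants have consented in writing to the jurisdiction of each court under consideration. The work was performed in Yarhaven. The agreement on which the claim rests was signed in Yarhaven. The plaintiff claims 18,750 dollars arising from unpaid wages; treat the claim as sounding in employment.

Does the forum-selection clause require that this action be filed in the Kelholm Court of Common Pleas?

No

The Kelholm Court of Common Pleas:
  (a) The contract was executed in Yarhaven, not Holstead. The proviso rescues it, though: every defendant has filed written consent. Condition met.
  (b) No defendant is a corporation; the amount in controversy is $18,750, below the USD 19,500 floor; the operative events occurred in Yarhaven, not Kelholm — none of the alternatives is met. Condition not met.
  (c) The claim is an employment claim. Met.
  (d) The claim is an employment claim, not a property claim, so one alternative holds. Met.
  (e) The claim does not concern real property. However, every defendant has filed written consent, so the 'unless' proviso supplies this condition. Satisfied.
  → Forum clause is not triggered.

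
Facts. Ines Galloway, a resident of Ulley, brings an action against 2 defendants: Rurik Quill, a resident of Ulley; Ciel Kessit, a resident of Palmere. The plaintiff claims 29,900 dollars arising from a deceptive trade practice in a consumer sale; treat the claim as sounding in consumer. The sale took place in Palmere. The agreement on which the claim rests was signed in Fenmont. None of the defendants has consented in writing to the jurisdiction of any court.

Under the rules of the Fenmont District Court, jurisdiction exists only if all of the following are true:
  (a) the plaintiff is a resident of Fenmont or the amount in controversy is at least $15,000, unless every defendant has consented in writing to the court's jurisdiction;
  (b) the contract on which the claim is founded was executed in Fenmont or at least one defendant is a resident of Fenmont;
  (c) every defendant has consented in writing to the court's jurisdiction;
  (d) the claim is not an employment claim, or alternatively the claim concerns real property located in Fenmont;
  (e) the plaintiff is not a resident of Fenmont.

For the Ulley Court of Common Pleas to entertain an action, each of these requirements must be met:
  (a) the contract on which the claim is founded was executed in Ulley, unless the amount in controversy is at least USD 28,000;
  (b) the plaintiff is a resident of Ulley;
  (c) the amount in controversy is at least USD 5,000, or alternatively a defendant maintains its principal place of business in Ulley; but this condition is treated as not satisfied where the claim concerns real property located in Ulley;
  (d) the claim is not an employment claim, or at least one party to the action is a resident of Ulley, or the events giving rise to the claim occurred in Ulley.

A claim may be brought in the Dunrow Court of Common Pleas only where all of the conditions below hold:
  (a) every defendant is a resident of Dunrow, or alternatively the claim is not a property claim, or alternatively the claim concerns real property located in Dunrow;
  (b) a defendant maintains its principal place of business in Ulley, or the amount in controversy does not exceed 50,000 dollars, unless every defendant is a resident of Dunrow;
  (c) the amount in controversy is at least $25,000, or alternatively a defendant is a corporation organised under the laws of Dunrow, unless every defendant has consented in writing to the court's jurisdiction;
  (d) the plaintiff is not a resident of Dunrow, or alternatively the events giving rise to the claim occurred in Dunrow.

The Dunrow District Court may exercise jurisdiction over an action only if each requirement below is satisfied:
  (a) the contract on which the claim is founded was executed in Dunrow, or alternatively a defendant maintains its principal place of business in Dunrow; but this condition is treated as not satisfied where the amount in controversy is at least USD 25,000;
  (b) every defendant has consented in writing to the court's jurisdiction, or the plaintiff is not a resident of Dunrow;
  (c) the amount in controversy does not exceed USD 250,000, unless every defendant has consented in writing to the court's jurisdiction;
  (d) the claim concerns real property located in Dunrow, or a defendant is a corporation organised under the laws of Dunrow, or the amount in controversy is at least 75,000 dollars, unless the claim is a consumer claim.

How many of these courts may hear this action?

The Fenmont District Court:
  (a) The amount in controversy is USD 29,900, which meets the USD 15,000 floor — that alternative is enough. Satisfied.
  (b) The contract was executed in Fenmont, so this disjunct is met. Condition met.
  (c) No such written consent has been filed. Not satisfied.
  (d) The claim is a consumer claim, not an employment claim, so this disjunct is met. Satisfied.
  (e) The plaintiff resides in Ulley, which is not Fenmont. Condition met.
  → At least one condition fails; no jurisdiction.
The Ulley Court of Common Pleas:
  (a) The contract was executed in Fenmont, not Ulley. But the amount in controversy is $29,900, which meets the 28,000 dollars floor, and the 'unless' clause therefore excuses the requirement. Satisfied.
  (b) The plaintiff resides in Ulley. Condition met.
  (c) The amount in controversy is 29,900 dollars, which meets the USD 5,000 floor, which satisfies one of the alternatives. The carve-out does not apply: the claim does not concern real property. Met.
  (d) The claim is a consumer claim, not an employment claim, so this disjunct is met. Met.
  → Jurisdiction lies.
The Dunrow Court of Common Pleas:
  (a) The claim is a consumer claim, not a property claim — that alternative is enough. Condition met.
  (b) The amount in controversy is 29,900 dollars, within the $50,000 ceiling — that alternative is enough. Satisfied.
  (c) The amount in controversy is $29,900, which meets the $25,000 floor, which satisfies one of the alternatives. Condition met.
  (d) The plaintiff resides in Ulley, which is not Dunrow, so one alternative holds. Met.
  → Every requirement is satisfied — jurisdiction.
The Dunrow District Court:
  (a) The contract was executed in Fenmont, not Dunrow; no defendant is a corporation — no alternative holds. Condition not met.
  (b) The plaintiff resides in Ulley, which is not Dunrow — that alternative is enough. Satisfied.
  (c) The amount in controversy is $29,900, within the 250,000 dollars ceiling. Met.
  (d) The claim does not concern real property; no defendant is a corporation; the amount in controversy is 29,900 dollars, below the 75,000 dollars floor — every alternative fails. However, the claim is a consumer claim, so the 'unless' proviso supplies this condition. Condition met.
  → The court lacks jurisdiction.
Courts with jurisdiction: the Ulley Court of Common Pleas, the Dunrow Court of Common Pleas — 2 in total.

2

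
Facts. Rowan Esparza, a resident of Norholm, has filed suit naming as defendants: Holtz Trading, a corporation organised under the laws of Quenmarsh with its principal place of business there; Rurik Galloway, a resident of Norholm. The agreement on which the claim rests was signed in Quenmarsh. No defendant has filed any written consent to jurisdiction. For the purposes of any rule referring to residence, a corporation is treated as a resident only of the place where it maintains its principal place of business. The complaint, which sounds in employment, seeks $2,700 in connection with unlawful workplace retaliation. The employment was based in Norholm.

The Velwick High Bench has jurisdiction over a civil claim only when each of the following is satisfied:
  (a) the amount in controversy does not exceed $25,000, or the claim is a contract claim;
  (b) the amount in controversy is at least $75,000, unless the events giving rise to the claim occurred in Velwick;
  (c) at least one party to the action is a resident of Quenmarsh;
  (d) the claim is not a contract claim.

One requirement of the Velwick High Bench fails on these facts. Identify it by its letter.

(b)

The Velwick High Bench:
  (a) The amount in controversy is 2,700 dollars, within the USD 25,000 ceiling, so one alternative holds. Condition met.
  (b) The amount in controversy is 2,700 dollars, below the 75,000 dollars floor. The proviso offers no rescue either, since the operative events occurred in Norholm, not Velwick. Fails.
  (c) Holtz Trading resides in Quenmarsh. Condition met.
  (d) The claim is an employment claim, not a contract claim. Met.
Only condition (b) fails.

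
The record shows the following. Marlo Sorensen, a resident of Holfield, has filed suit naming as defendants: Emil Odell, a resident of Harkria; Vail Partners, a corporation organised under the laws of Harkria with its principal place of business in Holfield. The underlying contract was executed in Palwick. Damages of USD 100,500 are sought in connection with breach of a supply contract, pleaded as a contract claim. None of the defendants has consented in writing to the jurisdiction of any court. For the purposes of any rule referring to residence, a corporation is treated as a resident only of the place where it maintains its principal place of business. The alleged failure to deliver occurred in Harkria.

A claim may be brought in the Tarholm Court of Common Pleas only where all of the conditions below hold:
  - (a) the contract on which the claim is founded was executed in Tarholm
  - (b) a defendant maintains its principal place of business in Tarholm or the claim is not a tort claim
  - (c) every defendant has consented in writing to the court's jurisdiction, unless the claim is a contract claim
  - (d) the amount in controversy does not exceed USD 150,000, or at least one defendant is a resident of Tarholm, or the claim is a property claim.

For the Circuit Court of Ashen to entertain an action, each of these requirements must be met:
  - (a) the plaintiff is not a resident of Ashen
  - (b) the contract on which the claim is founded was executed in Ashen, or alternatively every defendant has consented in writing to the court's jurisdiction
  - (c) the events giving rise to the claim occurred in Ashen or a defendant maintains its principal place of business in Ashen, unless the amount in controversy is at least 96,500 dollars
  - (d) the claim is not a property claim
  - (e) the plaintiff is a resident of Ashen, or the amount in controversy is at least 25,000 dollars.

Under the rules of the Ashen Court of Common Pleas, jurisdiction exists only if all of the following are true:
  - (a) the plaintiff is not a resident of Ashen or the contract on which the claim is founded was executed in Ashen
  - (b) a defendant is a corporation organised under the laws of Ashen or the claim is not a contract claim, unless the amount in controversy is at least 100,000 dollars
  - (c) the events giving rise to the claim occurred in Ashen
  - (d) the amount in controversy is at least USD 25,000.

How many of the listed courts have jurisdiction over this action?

0

The Tarholm Court of Common Pleas:
  (a) The contract was executed in Palwick, not Tarholm. Not satisfied.
  (b) The claim is a contract claim, not a tort claim — that alternative is enough. Condition met.
  (c) No such written consent has been filed. The proviso rescues it, though: the claim is a contract claim. Satisfied.
  (d) The amount in controversy is USD 100,500, within the $150,000 ceiling — that alternative is enough. Met.
  → The court lacks jurisdiction.
The Circuit Court of Ashen:
  (a) The plaintiff resides in Holfield, which is not Ashen. Satisfied.
  (b) The contract was executed in Palwick, not Ashen; no such written consent has been filed — every alternative fails. Not met.
  (c) The operative events occurred in Harkria, not Ashen; the corporate defendant(s) have their principal place of business in Holfield, not Ashen — no alternative holds. However, the amount in controversy is 100,500 dollars, which meets the 96,500 dollars floor, so the 'unless' proviso supplies this condition. Satisfied.
  (d) The claim is a contract claim, not a property claim. Satisfied.
  (e) The amount in controversy is 100,500 dollars, which meets the 25,000 dollars floor, so one alternative holds. Condition met.
  → At least one condition fails; no jurisdiction.
The Ashen Court of Common Pleas:
  (a) The plaintiff resides in Holfield, which is not Ashen — that alternative is enough. Met.
  (b) The corporate defendant(s) are organised in Harkria, not Ashen; the claim is a contract claim — no alternative holds. The proviso rescues it, though: the amount in controversy is $100,500, which meets the USD 100,000 floor. Satisfied.
  (c) The operative events occurred in Harkria, not Ashen. Condition not met.
  (d) The amount in controversy is 100,500 dollars, which meets the USD 25,000 floor. Met.
  → The court lacks jurisdiction.
No court satisfies all of its conditions.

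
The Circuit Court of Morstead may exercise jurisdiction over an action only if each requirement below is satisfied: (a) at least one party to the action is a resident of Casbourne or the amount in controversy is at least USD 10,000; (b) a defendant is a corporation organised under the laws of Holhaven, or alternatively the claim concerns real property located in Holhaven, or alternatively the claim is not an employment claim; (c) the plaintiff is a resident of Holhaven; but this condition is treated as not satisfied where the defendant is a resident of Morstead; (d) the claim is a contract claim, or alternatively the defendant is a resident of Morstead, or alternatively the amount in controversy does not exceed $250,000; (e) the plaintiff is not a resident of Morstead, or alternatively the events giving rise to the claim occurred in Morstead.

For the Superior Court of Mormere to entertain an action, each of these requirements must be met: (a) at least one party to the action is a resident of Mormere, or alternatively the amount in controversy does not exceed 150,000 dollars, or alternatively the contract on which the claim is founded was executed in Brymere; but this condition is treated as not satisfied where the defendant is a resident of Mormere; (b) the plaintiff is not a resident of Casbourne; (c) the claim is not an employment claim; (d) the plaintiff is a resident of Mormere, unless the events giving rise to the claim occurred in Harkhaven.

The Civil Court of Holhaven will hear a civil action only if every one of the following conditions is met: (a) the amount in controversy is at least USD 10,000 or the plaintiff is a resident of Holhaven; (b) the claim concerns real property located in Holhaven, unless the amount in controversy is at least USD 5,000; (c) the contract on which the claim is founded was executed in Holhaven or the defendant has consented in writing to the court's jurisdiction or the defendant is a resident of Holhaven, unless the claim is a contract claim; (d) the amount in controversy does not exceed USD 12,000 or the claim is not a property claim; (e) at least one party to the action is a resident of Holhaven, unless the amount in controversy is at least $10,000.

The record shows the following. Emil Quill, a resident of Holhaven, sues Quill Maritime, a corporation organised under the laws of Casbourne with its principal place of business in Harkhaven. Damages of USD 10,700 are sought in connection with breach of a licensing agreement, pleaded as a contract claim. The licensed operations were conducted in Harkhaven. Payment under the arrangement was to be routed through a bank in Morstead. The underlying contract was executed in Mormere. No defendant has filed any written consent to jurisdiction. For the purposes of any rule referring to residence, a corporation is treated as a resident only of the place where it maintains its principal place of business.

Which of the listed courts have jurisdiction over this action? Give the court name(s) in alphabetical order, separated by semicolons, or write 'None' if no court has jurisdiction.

The Circuit Court of Morstead:
  (a) The amount in controversy is 10,700 dollars, which meets the USD 10,000 floor, so one alternative holds. Satisfied.
  (b) The claim is a contract claim, not an employment claim, so this disjunct is met. Satisfied.
  (c) The plaintiff resides in Holhaven. And the carve-out is inapplicable — the defendant resides in Harkhaven, not Morstead. Met.
  (d) The claim is a contract claim, so this disjunct is met. Met.
  (e) The plaintiff resides in Holhaven, which is not Morstead, which satisfies one of the alternatives. Condition met.
  → All conditions met; jurisdiction exists.
The Superior Court of Mormere:
  (a) The amount in controversy is 10,700 dollars, within the $150,000 ceiling — that alternative is enough. The carve-out does not apply: the defendant resides in Harkhaven, not Mormere. Satisfied.
  (b) The plaintiff resides in Holhaven, which is not Casbourne. Satisfied.
  (c) The claim is a contract claim, not an employment claim. Condition met.
  (d) The plaintiff resides in Holhaven, not Mormere. The proviso rescues it, though: the operative events occurred in Harkhaven. Satisfied.
  → All conditions met; jurisdiction exists.
The Civil Court of Holhaven:
  (a) The amount in controversy is USD 10,700, which meets the USD 10,000 floor, so one alternative holds. Satisfied.
  (b) The claim does not concern real property. However, the amount in controversy is $10,700, which meets the 5,000 dollars floor, so the 'unless' proviso supplies this condition. Satisfied.
  (c) The contract was executed in Mormere, not Holhaven; no such written consent has been filed; the defendant resides in Harkhaven, not Holhaven — none of the alternatives is met. The proviso rescues it, though: the claim is a contract claim. Condition met.
  (d) The amount in controversy is $10,700, within the 12,000 dollars ceiling, which satisfies one of the alternatives. Satisfied.
  (e) Emil Quill resides in Holhaven. Satisfied.
  → All conditions met; jurisdiction exists.

the Circuit Court of Morstead; the Civil Court of Holhaven; the Superior Court of Mormere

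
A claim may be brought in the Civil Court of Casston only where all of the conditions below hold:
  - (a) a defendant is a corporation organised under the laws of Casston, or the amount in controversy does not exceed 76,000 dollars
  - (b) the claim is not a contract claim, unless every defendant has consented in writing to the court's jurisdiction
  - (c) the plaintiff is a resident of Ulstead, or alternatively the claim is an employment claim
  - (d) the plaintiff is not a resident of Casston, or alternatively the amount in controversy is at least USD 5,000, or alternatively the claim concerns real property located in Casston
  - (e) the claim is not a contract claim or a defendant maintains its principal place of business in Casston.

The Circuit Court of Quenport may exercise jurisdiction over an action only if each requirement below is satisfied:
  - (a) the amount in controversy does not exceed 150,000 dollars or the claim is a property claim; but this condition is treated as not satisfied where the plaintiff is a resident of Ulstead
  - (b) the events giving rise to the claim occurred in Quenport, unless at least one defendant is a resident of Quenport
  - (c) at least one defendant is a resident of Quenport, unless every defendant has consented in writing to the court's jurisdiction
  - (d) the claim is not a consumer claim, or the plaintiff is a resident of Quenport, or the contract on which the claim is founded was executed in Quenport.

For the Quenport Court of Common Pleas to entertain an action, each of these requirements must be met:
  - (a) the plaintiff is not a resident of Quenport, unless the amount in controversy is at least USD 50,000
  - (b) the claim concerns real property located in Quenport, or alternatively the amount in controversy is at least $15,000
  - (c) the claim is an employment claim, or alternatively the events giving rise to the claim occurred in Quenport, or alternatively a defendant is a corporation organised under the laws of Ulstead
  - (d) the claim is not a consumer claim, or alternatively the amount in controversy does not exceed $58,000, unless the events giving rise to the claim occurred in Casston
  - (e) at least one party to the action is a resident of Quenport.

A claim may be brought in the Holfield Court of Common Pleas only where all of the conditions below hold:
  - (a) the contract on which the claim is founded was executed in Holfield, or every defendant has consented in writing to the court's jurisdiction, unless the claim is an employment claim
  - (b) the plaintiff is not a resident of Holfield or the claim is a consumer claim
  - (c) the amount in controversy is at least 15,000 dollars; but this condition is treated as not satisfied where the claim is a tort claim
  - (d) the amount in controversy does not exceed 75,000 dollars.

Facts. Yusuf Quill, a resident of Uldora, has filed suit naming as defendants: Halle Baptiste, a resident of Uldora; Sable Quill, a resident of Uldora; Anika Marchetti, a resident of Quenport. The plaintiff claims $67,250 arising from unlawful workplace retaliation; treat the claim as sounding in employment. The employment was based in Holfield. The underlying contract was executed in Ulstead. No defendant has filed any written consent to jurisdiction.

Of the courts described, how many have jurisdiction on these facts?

The Civil Court of Casston:
  (a) The amount in controversy is USD 67,250, within the $76,000 ceiling — that alternative is enough. Condition met.
  (b) The claim is an employment claim, not a contract claim. Satisfied.
  (c) The claim is an employment claim, so one alternative holds. Satisfied.
  (d) The plaintiff resides in Uldora, which is not Casston, so one alternative holds. Met.
  (e) The claim is an employment claim, not a contract claim, which satisfies one of the alternatives. Met.
  → Every requirement is satisfied — jurisdiction.
The Circuit Court of Quenport:
  (a) The amount in controversy is $67,250, within the $150,000 ceiling — that alternative is enough. The carve-out does not apply: the plaintiff resides in Uldora, not Ulstead. Met.
  (b) The operative events occurred in Holfield, not Quenport. The proviso rescues it, though: Anika Marchetti resides in Quenport. Met.
  (c) Anika Marchetti resides in Quenport. Condition met.
  (d) The claim is an employment claim, not a consumer claim — that alternative is enough. Met.
  → Every requirement is satisfied — jurisdiction.
The Quenport Court of Common Pleas:
  (a) The plaintiff resides in Uldora, which is not Quenport. Met.
  (b) The amount in controversy is 67,250 dollars, which meets the $15,000 floor, so one alternative holds. Met.
  (c) The claim is an employment claim, which satisfies one of the alternatives. Met.
  (d) The claim is an employment claim, not a consumer claim — that alternative is enough. Satisfied.
  (e) Anika Marchetti resides in Quenport. Met.
  → The court has jurisdiction.
The Holfield Court of Common Pleas:
  (a) The contract was executed in Ulstead, not Holfield; no such written consent has been filed — no alternative holds. The proviso rescues it, though: the claim is an employment claim. Condition met.
  (b) The plaintiff resides in Uldora, which is not Holfield, so one alternative holds. Condition met.
  (c) The amount in controversy is 67,250 dollars, which meets the USD 15,000 floor. And the carve-out is inapplicable — the claim is an employment claim, not a tort claim. Satisfied.
  (d) The amount in controversy is 67,250 dollars, within the USD 75,000 ceiling. Met.
  → The court has jurisdiction.
Courts with jurisdiction: the Civil Court of Casston, the Circuit Court of Quenport, the Quenport Court of Common Pleas, the Holfield Court of Common Pleas — 4 in total.

4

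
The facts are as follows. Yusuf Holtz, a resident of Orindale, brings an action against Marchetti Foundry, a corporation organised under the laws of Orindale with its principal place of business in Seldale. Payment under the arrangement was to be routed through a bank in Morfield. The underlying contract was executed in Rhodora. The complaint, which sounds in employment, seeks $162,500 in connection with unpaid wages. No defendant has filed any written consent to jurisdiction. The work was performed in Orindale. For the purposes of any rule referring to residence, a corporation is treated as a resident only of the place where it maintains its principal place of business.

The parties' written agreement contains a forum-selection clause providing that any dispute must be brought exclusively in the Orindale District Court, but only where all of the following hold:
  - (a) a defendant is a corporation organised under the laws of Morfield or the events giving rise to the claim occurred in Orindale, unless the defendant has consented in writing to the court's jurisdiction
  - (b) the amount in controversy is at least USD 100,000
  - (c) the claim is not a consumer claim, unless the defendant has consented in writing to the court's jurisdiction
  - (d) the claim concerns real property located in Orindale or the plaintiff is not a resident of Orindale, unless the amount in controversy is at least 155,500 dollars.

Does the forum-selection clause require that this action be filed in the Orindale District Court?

Yes

The Orindale District Court:
  (a) The operative events occurred in Orindale — that alternative is enough. Condition met.
  (b) The amount in controversy is 162,500 dollars, which meets the USD 100,000 floor. Satisfied.
  (c) The claim is an employment claim, not a consumer claim. Condition met.
  (d) The claim does not concern real property; the plaintiff resides in Orindale — none of the alternatives is met. The proviso rescues it, though: the amount in controversy is USD 162,500, which meets the $155,500 floor. Satisfied.
  → Forum clause is triggered.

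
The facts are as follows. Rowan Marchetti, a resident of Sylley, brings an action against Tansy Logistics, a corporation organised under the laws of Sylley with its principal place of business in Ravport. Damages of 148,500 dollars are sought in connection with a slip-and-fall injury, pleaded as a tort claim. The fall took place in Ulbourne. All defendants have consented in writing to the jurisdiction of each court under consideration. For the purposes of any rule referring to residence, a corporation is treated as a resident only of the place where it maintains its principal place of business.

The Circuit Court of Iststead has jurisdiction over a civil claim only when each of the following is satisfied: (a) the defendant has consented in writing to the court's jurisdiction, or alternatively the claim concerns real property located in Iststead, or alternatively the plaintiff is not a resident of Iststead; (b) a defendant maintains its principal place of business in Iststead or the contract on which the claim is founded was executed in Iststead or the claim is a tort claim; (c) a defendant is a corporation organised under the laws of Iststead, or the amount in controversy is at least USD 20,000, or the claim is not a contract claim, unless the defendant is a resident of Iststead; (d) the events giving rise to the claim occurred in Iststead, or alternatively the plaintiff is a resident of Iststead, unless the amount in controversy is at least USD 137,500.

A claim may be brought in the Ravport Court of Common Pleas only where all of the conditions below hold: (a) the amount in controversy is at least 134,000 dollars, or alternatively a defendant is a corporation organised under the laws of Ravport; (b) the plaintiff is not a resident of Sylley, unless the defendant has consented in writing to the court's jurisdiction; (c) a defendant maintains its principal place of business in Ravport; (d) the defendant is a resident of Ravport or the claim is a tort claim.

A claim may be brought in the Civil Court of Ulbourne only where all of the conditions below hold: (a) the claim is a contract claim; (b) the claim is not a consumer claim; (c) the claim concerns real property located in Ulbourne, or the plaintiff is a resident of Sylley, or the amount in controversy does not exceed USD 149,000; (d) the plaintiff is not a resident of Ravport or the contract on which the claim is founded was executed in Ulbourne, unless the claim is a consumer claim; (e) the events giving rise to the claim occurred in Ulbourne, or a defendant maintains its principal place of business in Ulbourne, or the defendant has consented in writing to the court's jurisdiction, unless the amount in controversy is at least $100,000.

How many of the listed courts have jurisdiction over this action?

The Circuit Court of Iststead:
  (a) Every defendant has filed written consent, so this disjunct is met. Condition met.
  (b) The claim is a tort claim, so one alternative holds. Satisfied.
  (c) The amount in controversy is $148,500, which meets the $20,000 floor, so this disjunct is met. Met.
  (d) The operative events occurred in Ulbourne, not Iststead; the plaintiff resides in Sylley, not Iststead — every alternative fails. However, the amount in controversy is 148,500 dollars, which meets the $137,500 floor, so the 'unless' proviso supplies this condition. Condition met.
  → Every requirement is satisfied — jurisdiction.
The Ravport Court of Common Pleas:
  (a) The amount in controversy is 148,500 dollars, which meets the 134,000 dollars floor — that alternative is enough. Satisfied.
  (b) The plaintiff resides in Sylley. The proviso rescues it, though: every defendant has filed written consent. Condition met.
  (c) Tansy Logistics has its principal place of business in Ravport. Met.
  (d) The defendant resides in Ravport, so one alternative holds. Condition met.
  → Jurisdiction lies.
The Civil Court of Ulbourne:
  (a) The claim is a tort claim, not a contract claim. Fails.
  (b) The claim is a tort claim, not a consumer claim. Satisfied.
  (c) The plaintiff resides in Sylley, which satisfies one of the alternatives. Condition met.
  (d) The plaintiff resides in Sylley, which is not Ravport, which satisfies one of the alternatives. Condition met.
  (e) The operative events occurred in Ulbourne, so this disjunct is met. Condition met.
  → The court lacks jurisdiction.
Courts with jurisdiction: the Circuit Court of Iststead, the Ravport Court of Common Pleas — 2 in total.

2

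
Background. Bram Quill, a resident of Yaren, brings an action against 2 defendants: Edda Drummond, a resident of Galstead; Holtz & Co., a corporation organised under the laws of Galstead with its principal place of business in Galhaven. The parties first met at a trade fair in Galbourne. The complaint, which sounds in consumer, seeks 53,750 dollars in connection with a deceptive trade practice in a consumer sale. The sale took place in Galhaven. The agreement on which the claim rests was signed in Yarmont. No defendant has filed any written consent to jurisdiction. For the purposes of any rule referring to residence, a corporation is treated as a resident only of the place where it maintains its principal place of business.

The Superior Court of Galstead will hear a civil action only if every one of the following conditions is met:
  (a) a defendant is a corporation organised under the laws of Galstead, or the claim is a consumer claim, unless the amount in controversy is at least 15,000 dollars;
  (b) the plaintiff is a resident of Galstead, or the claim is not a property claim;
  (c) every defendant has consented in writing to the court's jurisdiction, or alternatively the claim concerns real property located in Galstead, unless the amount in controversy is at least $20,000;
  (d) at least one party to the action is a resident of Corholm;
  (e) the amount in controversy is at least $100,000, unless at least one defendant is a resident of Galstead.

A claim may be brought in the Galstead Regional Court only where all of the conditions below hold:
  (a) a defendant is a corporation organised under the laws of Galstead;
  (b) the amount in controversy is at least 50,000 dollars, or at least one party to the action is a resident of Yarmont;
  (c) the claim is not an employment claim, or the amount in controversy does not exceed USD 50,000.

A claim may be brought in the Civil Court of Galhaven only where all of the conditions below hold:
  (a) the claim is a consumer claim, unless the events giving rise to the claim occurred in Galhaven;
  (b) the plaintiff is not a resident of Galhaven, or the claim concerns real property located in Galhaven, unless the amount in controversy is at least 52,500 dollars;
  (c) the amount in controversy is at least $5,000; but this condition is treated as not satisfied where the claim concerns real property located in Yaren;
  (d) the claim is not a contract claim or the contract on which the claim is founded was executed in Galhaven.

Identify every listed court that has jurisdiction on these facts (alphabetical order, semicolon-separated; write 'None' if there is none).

The Superior Court of Galstead:
  (a) Holtz & Co. is organised under the laws of Galstead, so one alternative holds. Satisfied.
  (b) The claim is a consumer claim, not a property claim, so one alternative holds. Met.
  (c) No such written consent has been filed; the claim does not concern real property — no alternative holds. But the amount in controversy is 53,750 dollars, which meets the 20,000 dollars floor, and the 'unless' clause therefore excuses the requirement. Satisfied.
  (d) No party resides in Corholm. Condition not met.
  (e) The amount in controversy is 53,750 dollars, below the $100,000 floor. But Edda Drummond resides in Galstead, and the 'unless' clause therefore excuses the requirement. Satisfied.
  → At least one condition fails; no jurisdiction.
The Galstead Regional Court:
  (a) Holtz & Co. is organised under the laws of Galstead. Met.
  (b) The amount in controversy is USD 53,750, which meets the $50,000 floor — that alternative is enough. Condition met.
  (c) The claim is a consumer claim, not an employment claim, so this disjunct is met. Condition met.
  → The court has jurisdiction.
The Civil Court of Galhaven:
  (a) The claim is a consumer claim. Satisfied.
  (b) The plaintiff resides in Yaren, which is not Galhaven — that alternative is enough. Satisfied.
  (c) The amount in controversy is 53,750 dollars, which meets the $5,000 floor. And the carve-out is inapplicable — the claim does not concern real property. Met.
  (d) The claim is a consumer claim, not a contract claim, so one alternative holds. Condition met.
  → All conditions met; jurisdiction exists.

the Civil Court of Galhaven; the Galstead Regional Court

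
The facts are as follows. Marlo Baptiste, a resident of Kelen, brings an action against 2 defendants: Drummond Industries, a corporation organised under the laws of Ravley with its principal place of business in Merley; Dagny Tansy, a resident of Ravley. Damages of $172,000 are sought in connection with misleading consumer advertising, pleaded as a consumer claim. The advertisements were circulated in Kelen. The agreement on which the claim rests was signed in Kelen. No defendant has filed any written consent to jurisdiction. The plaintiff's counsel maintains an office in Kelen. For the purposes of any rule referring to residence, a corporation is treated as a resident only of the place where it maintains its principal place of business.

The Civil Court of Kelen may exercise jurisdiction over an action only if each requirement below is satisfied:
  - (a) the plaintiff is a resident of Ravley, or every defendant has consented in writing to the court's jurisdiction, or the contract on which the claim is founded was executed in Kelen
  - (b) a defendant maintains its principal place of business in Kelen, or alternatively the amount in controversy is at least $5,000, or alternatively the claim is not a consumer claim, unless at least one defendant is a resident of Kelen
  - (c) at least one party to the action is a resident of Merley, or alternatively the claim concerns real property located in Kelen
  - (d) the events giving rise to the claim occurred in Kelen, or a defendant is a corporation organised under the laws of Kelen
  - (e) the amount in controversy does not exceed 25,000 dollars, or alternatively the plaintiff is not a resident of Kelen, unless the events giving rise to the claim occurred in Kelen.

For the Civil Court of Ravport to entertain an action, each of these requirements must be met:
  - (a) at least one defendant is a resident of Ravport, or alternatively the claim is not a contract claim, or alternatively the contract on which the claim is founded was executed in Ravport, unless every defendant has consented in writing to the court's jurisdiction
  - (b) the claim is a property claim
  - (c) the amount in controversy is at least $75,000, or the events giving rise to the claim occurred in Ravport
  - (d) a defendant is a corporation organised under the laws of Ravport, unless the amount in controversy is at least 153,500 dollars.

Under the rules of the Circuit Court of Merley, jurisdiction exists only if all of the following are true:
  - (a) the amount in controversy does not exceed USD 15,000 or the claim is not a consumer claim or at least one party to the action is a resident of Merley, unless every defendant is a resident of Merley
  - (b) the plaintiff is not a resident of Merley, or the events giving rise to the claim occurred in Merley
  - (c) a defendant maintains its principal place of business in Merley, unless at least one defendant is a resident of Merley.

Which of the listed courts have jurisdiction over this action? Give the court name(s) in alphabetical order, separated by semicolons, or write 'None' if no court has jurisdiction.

the Circuit Court of Merley; the Civil Court of Kelen

The Civil Court of Kelen:
  (a) The contract was executed in Kelen, which satisfies one of the alternatives. Met.
  (b) The amount in controversy is 172,000 dollars, which meets the USD 5,000 floor — that alternative is enough. Met.
  (c) Drummond Industries resides in Merley, so this disjunct is met. Met.
  (d) The operative events occurred in Kelen, so this disjunct is met. Condition met.
  (e) The amount in controversy is 172,000 dollars, above the USD 25,000 ceiling; the plaintiff resides in Kelen — every alternative fails. However, the operative events occurred in Kelen, so the 'unless' proviso supplies this condition. Condition met.
  → Every requirement is satisfied — jurisdiction.
The Civil Court of Ravport:
  (a) The claim is a consumer claim, not a contract claim, so this disjunct is met. Condition met.
  (b) The claim is a consumer claim, not a property claim. Condition not met.
  (c) The amount in controversy is $172,000, which meets the 75,000 dollars floor, so this disjunct is met. Satisfied.
  (d) The corporate defendant(s) are organised in Ravley, not Ravport. But the amount in controversy is USD 172,000, which meets the 153,500 dollars floor, and the 'unless' clause therefore excuses the requirement. Satisfied.
  → At least one condition fails; no jurisdiction.
The Circuit Court of Merley:
  (a) Drummond Industries resides in Merley, which satisfies one of the alternatives. Satisfied.
  (b) The plaintiff resides in Kelen, which is not Merley, which satisfies one of the alternatives. Condition met.
  (c) Drummond Industries has its principal place of business in Merley. Satisfied.
  → The court has jurisdiction.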